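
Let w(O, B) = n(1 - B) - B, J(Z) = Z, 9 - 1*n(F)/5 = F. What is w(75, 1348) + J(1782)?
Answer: 7214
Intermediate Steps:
n(F) = 45 - 5*F
w(O, B) = 40 + 4*B (w(O, B) = (45 - 5*(1 - B)) - B = (45 + (-5 + 5*B)) - B = (40 + 5*B) - B = 40 + 4*B)
w(75, 1348) + J(1782) = (40 + 4*1348) + 1782 = (40 + 5392) + 1782 = 5432 + 1782 = 7214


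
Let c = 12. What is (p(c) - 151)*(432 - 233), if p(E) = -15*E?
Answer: -65869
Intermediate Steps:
(p(c) - 151)*(432 - 233) = (-15*12 - 151)*(432 - 233) = (-180 - 151)*199 = -331*199 = -65869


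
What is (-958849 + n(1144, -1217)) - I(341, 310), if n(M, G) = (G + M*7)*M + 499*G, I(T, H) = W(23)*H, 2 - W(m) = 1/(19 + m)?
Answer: 130245347/21 ≈ 6.2022e+6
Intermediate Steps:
W(m) = 2 - 1/(19 + m)
I(T, H) = 83*H/42 (I(T, H) = ((37 + 2*23)/(19 + 23))*H = ((37 + 46)/42)*H = ((1/42)*83)*H = 83*H/42)
n(M, G) = 499*G + M*(G + 7*M) (n(M, G) = (G + 7*M)*M + 499*G = M*(G + 7*M) + 499*G = 499*G + M*(G + 7*M))
(-958849 + n(1144, -1217)) - I(341, 310) = (-958849 + (7*1144² + 499*(-1217) - 1217*1144)) - 83*310/42 = (-958849 + (7*1308736 - 607283 - 1392248)) - 1*12865/21 = (-958849 + (9161152 - 607283 - 1392248)) - 12865/21 = (-958849 + 7161621) - 12865/21 = 6202772 - 12865/21 = 130245347/21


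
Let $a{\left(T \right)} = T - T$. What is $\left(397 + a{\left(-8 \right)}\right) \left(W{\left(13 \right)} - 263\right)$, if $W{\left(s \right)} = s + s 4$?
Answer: $-78606$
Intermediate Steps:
$a{\left(T \right)} = 0$
$W{\left(s \right)} = 5 s$ ($W{\left(s \right)} = s + 4 s = 5 s$)
$\left(397 + a{\left(-8 \right)}\right) \left(W{\left(13 \right)} - 263\right) = \left(397 + 0\right) \left(5 \cdot 13 - 263\right) = 397 \left(65 - 263\right) = 397 \left(-198\right) = -78606$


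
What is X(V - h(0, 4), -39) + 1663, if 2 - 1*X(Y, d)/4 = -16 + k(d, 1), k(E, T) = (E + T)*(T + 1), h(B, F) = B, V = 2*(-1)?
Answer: 2039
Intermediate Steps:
V = -2
k(E, T) = (1 + T)*(E + T) (k(E, T) = (E + T)*(1 + T) = (1 + T)*(E + T))
X(Y, d) = 64 - 8*d (X(Y, d) = 8 - 4*(-16 + (d + 1 + 1² + d*1)) = 8 - 4*(-16 + (d + 1 + 1 + d)) = 8 - 4*(-16 + (2 + 2*d)) = 8 - 4*(-14 + 2*d) = 8 + (56 - 8*d) = 64 - 8*d)
X(V - h(0, 4), -39) + 1663 = (64 - 8*(-39)) + 1663 = (64 + 312) + 1663 = 376 + 1663 = 2039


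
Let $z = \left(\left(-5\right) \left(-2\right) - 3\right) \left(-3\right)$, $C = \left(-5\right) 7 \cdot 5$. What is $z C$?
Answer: $3675$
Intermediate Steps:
$C = -175$ ($C = \left(-35\right) 5 = -175$)
$z = -21$ ($z = \left(10 - 3\right) \left(-3\right) = 7 \left(-3\right) = -21$)
$z C = \left(-21\right) \left(-175\right) = 3675$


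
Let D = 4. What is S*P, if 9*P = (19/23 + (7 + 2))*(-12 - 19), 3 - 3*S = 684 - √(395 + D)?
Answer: 1590362/207 - 7006*√399/621 ≈ 7457.6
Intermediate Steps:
S = -227 + √399/3 (S = 1 - (684 - √(395 + 4))/3 = 1 - (684 - √399)/3 = 1 + (-228 + √399/3) = -227 + √399/3 ≈ -220.34)
P = -7006/207 (P = ((19/23 + (7 + 2))*(-12 - 19))/9 = ((19*(1/23) + 9)*(-31))/9 = ((19/23 + 9)*(-31))/9 = ((226/23)*(-31))/9 = (⅑)*(-7006/23) = -7006/207 ≈ -33.845)
S*P = (-227 + √399/3)*(-7006/207) = 1590362/207 - 7006*√399/621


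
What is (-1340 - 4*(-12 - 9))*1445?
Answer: -1814920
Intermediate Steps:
(-1340 - 4*(-12 - 9))*1445 = (-1340 - 4*(-21))*1445 = (-1340 + 84)*1445 = -1256*1445 = -1814920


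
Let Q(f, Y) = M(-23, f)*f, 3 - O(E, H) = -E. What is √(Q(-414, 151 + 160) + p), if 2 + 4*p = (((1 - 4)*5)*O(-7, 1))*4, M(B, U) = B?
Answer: √38326/2 ≈ 97.885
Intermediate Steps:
O(E, H) = 3 + E (O(E, H) = 3 - (-1)*E = 3 + E)
Q(f, Y) = -23*f
p = 119/2 (p = -½ + ((((1 - 4)*5)*(3 - 7))*4)/4 = -½ + ((-3*5*(-4))*4)/4 = -½ + (-15*(-4)*4)/4 = -½ + (60*4)/4 = -½ + (¼)*240 = -½ + 60 = 119/2 ≈ 59.500)
√(Q(-414, 151 + 160) + p) = √(-23*(-414) + 119/2) = √(9522 + 119/2) = √(19163/2) = √38326/2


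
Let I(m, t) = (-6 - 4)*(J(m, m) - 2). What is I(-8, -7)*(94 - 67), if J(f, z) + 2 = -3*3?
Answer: 3510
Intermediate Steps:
J(f, z) = -11 (J(f, z) = -2 - 3*3 = -2 - 9 = -11)
I(m, t) = 130 (I(m, t) = (-6 - 4)*(-11 - 2) = -10*(-13) = 130)
I(-8, -7)*(94 - 67) = 130*(94 - 67) = 130*27 = 3510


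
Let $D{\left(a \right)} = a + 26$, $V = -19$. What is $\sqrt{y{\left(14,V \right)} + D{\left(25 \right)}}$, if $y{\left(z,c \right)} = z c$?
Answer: $i \sqrt{215} \approx 14.663 i$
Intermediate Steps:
$D{\left(a \right)} = 26 + a$
$y{\left(z,c \right)} = c z$
$\sqrt{y{\left(14,V \right)} + D{\left(25 \right)}} = \sqrt{\left(-19\right) 14 + \left(26 + 25\right)} = \sqrt{-266 + 51} = \sqrt{-215} = i \sqrt{215}$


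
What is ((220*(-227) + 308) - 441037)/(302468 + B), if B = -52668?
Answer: -490669/249800 ≈ -1.9642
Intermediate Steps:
((220*(-227) + 308) - 441037)/(302468 + B) = ((220*(-227) + 308) - 441037)/(302468 - 52668) = ((-49940 + 308) - 441037)/249800 = (-49632 - 441037)*(1/249800) = -490669*1/249800 = -490669/249800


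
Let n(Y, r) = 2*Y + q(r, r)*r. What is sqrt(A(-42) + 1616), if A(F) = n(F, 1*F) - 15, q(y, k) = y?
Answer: sqrt(3281) ≈ 57.280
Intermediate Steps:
n(Y, r) = r**2 + 2*Y (n(Y, r) = 2*Y + r*r = 2*Y + r**2 = r**2 + 2*Y)
A(F) = -15 + F**2 + 2*F (A(F) = ((1*F)**2 + 2*F) - 15 = (F**2 + 2*F) - 15 = -15 + F**2 + 2*F)
sqrt(A(-42) + 1616) = sqrt((-15 + (-42)**2 + 2*(-42)) + 1616) = sqrt((-15 + 1764 - 84) + 1616) = sqrt(1665 + 1616) = sqrt(3281)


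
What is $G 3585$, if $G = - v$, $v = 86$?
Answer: $-308310$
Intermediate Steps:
$G = -86$ ($G = \left(-1\right) 86 = -86$)
$G 3585 = \left(-86\right) 3585 = -308310$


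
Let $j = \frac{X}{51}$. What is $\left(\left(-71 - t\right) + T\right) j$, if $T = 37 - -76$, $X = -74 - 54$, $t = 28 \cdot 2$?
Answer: $\frac{1792}{51} \approx 35.137$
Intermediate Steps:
$t = 56$
$X = -128$ ($X = -74 - 54 = -128$)
$j = - \frac{128}{51} \approx -2.5098$
$T = 113$ ($T = 37 + 76 = 113$)
$\left(\left(-71 - t\right) + T\right) j = \left(\left(-71 - 56\right) + 113\right) \left(- \frac{128}{51}\right) = \left(-127 + 113\right) \left(- \frac{128}{51}\right) = \left(-14\right) \left(- \frac{128}{51}\right) = \frac{1792}{51}$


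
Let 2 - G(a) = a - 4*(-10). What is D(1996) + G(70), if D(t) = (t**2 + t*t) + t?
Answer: 7969920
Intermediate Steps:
D(t) = t + 2*t**2 (D(t) = (t**2 + t**2) + t = 2*t**2 + t = t + 2*t**2)
G(a) = -38 - a (G(a) = 2 - (a - 4*(-10)) = 2 - (a + 40) = 2 - (40 + a) = 2 + (-40 - a) = -38 - a)
D(1996) + G(70) = 1996*(1 + 2*1996) + (-38 - 1*70) = 1996*(1 + 3992) + (-38 - 70) = 1996*3993 - 108 = 7970028 - 108 = 7969920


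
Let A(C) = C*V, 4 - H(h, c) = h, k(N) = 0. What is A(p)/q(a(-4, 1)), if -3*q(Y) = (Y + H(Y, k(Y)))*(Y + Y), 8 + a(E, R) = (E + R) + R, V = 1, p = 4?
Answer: 3/20 ≈ 0.15000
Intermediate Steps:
H(h, c) = 4 - h
a(E, R) = -8 + E + 2*R (a(E, R) = -8 + ((E + R) + R) = -8 + (E + 2*R) = -8 + E + 2*R)
q(Y) = -8*Y/3 (q(Y) = -(Y + (4 - Y))*(Y + Y)/3 = -4*2*Y/3 = -8*Y/3)
A(C) = C (A(C) = C*1 = C)
A(p)/q(a(-4, 1)) = 4/((-8*(-8 - 4 + 2*1)/3)) = 4/((-8*(-8 - 4 + 2)/3)) = 4/((-8/3*(-10))) = 4/(80/3) = 4*(3/80) = 3/20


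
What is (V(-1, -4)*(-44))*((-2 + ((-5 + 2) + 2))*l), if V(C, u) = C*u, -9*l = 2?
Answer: -352/3 ≈ -117.33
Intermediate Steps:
l = -2/9 (l = -⅑*2 = -2/9 ≈ -0.22222)
(V(-1, -4)*(-44))*((-2 + ((-5 + 2) + 2))*l) = (-1*(-4)*(-44))*((-2 + ((-5 + 2) + 2))*(-2/9)) = (4*(-44))*((-2 + (-3 + 2))*(-2/9)) = -176*(-2 - 1)*(-2)/9 = -(-528)*(-2)/9 = -176*⅔ = -352/3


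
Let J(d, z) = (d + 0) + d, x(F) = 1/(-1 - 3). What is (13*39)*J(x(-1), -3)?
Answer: -507/2 ≈ -253.50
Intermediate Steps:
x(F) = -1/4 (x(F) = 1/(-4) = -1/4)
J(d, z) = 2*d (J(d, z) = d + d = 2*d)
(13*39)*J(x(-1), -3) = (13*39)*(2*(-1/4)) = 507*(-1/2) = -507/2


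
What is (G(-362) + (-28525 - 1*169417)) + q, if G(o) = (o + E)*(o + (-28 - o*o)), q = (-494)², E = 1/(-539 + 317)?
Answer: 5286463139/111 ≈ 4.7626e+7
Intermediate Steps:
E = -1/222 (E = 1/(-222) = -1/222 ≈ -0.0045045)
q = 244036
G(o) = (-1/222 + o)*(-28 + o - o²) (G(o) = (o - 1/222)*(o + (-28 - o*o)) = (-1/222 + o)*(o + (-28 - o²)) = (-1/222 + o)*(-28 + o - o²))
(G(-362) + (-28525 - 1*169417)) + q = ((14/111 - 1*(-362)³ - 6217/222*(-362) + (223/222)*(-362)²) + (-28525 - 1*169417)) + 244036 = ((14/111 - 1*(-47437928) + 1125277/111 + (223/222)*131044) + (-28525 - 169417)) + 244036 = ((14/111 + 47437928 + 1125277/111 + 14611406/111) - 197942) + 244036 = (5281346705/111 - 197942) + 244036 = 5259375143/111 + 244036 = 5286463139/111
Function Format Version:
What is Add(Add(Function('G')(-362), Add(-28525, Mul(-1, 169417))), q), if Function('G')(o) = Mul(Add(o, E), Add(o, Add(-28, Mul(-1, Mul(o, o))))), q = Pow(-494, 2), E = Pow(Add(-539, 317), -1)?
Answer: Rational(5286463139, 111) ≈ 4.7626e+7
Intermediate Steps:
E = Rational(-1, 222) (E = Pow(-222, -1) = Rational(-1, 222) ≈ -0.0045045)
q = 244036
Function('G')(o) = Mul(Add(Rational(-1, 222), o), Add(-28, o, Mul(-1, Pow(o, 2)))) (Function('G')(o) = Mul(Add(o, Rational(-1, 222)), Add(o, Add(-28, Mul(-1, Mul(o, o))))) = Mul(Add(Rational(-1, 222), o), Add(o, Add(-28, Mul(-1, Pow(o, 2))))) = Mul(Add(Rational(-1, 222), o), Add(-28, o, Mul(-1, Pow(o, 2)))))
Add(Add(Function('G')(-362), Add(-28525, Mul(-1, 169417))), q) = Add(Add(Add(Rational(14, 111), Mul(-1, Pow(-362, 3)), Mul(Rational(-6217, 222), -362), Mul(Rational(223, 222), Pow(-362, 2))), Add(-28525, Mul(-1, 169417))), 244036) = Add(Add(Add(Rational(14, 111), Mul(-1, -47437928), Rational(1125277, 111), Mul(Rational(223, 222), 131044)), Add(-28525, -169417)), 244036) = Add(Add(Add(Rational(14, 111), 47437928, Rational(1125277, 111), Rational(14611406, 111)), -197942), 244036) = Add(Add(Rational(5281346705, 111), -197942), 244036) = Add(Rational(5259375143, 111), 244036) = Rational(5286463139, 111)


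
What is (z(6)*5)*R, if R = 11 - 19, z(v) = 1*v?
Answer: -240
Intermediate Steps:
z(v) = v
R = -8
(z(6)*5)*R = (6*5)*(-8) = 30*(-8) = -240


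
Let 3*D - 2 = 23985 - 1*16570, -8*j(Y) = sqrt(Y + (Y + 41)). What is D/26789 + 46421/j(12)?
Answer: 7417/80367 - 371368*sqrt(65)/65 ≈ -46062.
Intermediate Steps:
j(Y) = -sqrt(41 + 2*Y)/8 (j(Y) = -sqrt(Y + (Y + 41))/8 = -sqrt(Y + (41 + Y))/8 = -sqrt(41 + 2*Y)/8)
D = 7417/3 (D = 2/3 + (23985 - 1*16570)/3 = 2/3 + (23985 - 16570)/3 = 2/3 + (1/3)*7415 = 2/3 + 7415/3 = 7417/3 ≈ 2472.3)
D/26789 + 46421/j(12) = (7417/3)/26789 + 46421/((-sqrt(41 + 2*12)/8)) = (7417/3)*(1/26789) + 46421/((-sqrt(41 + 24)/8)) = 7417/80367 + 46421/((-sqrt(65)/8)) = 7417/80367 + 46421*(-8*sqrt(65)/65) = 7417/80367 - 371368*sqrt(65)/65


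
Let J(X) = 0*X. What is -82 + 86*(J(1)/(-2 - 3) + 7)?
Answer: 520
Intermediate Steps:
J(X) = 0
-82 + 86*(J(1)/(-2 - 3) + 7) = -82 + 86*(0/(-2 - 3) + 7) = -82 + 86*(0/(-5) + 7) = -82 + 86*(-1/5*0 + 7) = -82 + 86*(0 + 7) = -82 + 86*7 = -82 + 602 = 520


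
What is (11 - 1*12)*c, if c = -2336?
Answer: 2336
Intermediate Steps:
(11 - 1*12)*c = (11 - 1*12)*(-2336) = (11 - 12)*(-2336) = -1*(-2336) = 2336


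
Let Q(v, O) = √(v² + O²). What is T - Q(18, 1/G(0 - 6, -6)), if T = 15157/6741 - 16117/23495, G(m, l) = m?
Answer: 247469018/158379795 - √11665/6 ≈ -16.438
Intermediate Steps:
T = 247469018/158379795 (T = 15157*(1/6741) - 16117*1/23495 = 15157/6741 - 16117/23495 = 247469018/158379795 ≈ 1.5625)
Q(v, O) = √(O² + v²)
T - Q(18, 1/G(0 - 6, -6)) = 247469018/158379795 - √((1/(0 - 6))² + 18²) = 247469018/158379795 - √((1/(-6))² + 324) = 247469018/158379795 - √((-⅙)² + 324) = 247469018/158379795 - √(1/36 + 324) = 247469018/158379795 - √(11665/36) = 247469018/158379795 - √11665/6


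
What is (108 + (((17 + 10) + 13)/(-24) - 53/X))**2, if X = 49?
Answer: 239382784/21609 ≈ 11078.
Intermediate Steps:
(108 + (((17 + 10) + 13)/(-24) - 53/X))**2 = (108 + (((17 + 10) + 13)/(-24) - 53/49))**2 = (108 + ((27 + 13)*(-1/24) - 53*1/49))**2 = (108 + (40*(-1/24) - 53/49))**2 = (108 + (-5/3 - 53/49))**2 = (108 - 404/147)**2 = (15472/147)**2 = 239382784/21609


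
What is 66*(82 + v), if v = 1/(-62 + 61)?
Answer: 5346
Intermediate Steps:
v = -1 (v = 1/(-1) = -1)
66*(82 + v) = 66*(82 - 1) = 66*81 = 5346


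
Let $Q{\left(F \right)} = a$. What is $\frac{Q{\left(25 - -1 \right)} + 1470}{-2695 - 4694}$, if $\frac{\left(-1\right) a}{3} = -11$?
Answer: $- \frac{167}{821} \approx -0.20341$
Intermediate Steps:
$a = 33$ ($a = \left(-3\right) \left(-11\right) = 33$)
$Q{\left(F \right)} = 33$
$\frac{Q{\left(25 - -1 \right)} + 1470}{-2695 - 4694} = \frac{33 + 1470}{-2695 - 4694} = \frac{1503}{-7389} = 1503 \left(- \frac{1}{7389}\right) = - \frac{167}{821}$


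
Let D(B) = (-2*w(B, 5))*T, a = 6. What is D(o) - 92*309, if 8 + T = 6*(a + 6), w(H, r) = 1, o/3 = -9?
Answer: -28556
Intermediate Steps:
o = -27 (o = 3*(-9) = -27)
T = 64 (T = -8 + 6*(6 + 6) = -8 + 6*12 = -8 + 72 = 64)
D(B) = -128 (D(B) = -2*1*64 = -2*64 = -128)
D(o) - 92*309 = -128 - 92*309 = -128 - 28428 = -28556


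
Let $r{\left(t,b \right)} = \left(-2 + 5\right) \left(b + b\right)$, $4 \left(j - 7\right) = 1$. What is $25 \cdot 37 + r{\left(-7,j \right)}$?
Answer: $\frac{1937}{2} \approx 968.5$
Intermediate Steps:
$j = \frac{29}{4}$ ($j = 7 + \frac{1}{4} \cdot 1 = 7 + \frac{1}{4} = \frac{29}{4} \approx 7.25$)
$r{\left(t,b \right)} = 6 b$ ($r{\left(t,b \right)} = 3 \cdot 2 b = 6 b$)
$25 \cdot 37 + r{\left(-7,j \right)} = 25 \cdot 37 + 6 \cdot \frac{29}{4} = 925 + \frac{87}{2} = \frac{1937}{2}$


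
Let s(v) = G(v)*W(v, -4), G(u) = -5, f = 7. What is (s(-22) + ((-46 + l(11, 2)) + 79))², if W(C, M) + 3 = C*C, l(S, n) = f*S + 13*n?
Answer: 5148361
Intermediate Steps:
l(S, n) = 7*S + 13*n
W(C, M) = -3 + C² (W(C, M) = -3 + C*C = -3 + C²)
s(v) = 15 - 5*v² (s(v) = -5*(-3 + v²) = 15 - 5*v²)
(s(-22) + ((-46 + l(11, 2)) + 79))² = ((15 - 5*(-22)²) + ((-46 + (7*11 + 13*2)) + 79))² = ((15 - 5*484) + ((-46 + (77 + 26)) + 79))² = ((15 - 2420) + ((-46 + 103) + 79))² = (-2405 + (57 + 79))² = (-2405 + 136)² = (-2269)² = 5148361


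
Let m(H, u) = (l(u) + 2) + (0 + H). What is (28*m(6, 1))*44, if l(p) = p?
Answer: 11088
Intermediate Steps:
m(H, u) = 2 + H + u (m(H, u) = (u + 2) + (0 + H) = (2 + u) + H = 2 + H + u)
(28*m(6, 1))*44 = (28*(2 + 6 + 1))*44 = (28*9)*44 = 252*44 = 11088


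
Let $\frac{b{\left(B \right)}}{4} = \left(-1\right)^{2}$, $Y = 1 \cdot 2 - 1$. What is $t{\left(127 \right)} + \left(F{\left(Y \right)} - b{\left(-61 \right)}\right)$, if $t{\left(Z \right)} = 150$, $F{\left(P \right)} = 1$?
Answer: $147$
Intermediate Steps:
$Y = 1$ ($Y = 2 - 1 = 1$)
$b{\left(B \right)} = 4$ ($b{\left(B \right)} = 4 \left(-1\right)^{2} = 4 \cdot 1 = 4$)
$t{\left(127 \right)} + \left(F{\left(Y \right)} - b{\left(-61 \right)}\right) = 150 + \left(1 - 4\right) = 150 - 3 = 147$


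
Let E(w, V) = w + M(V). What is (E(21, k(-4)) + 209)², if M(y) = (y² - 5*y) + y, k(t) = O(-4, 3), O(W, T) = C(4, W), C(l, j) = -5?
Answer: 75625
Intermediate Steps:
O(W, T) = -5
k(t) = -5
M(y) = y² - 4*y
E(w, V) = w + V*(-4 + V)
(E(21, k(-4)) + 209)² = ((21 - 5*(-4 - 5)) + 209)² = ((21 - 5*(-9)) + 209)² = ((21 + 45) + 209)² = (66 + 209)² = 275² = 75625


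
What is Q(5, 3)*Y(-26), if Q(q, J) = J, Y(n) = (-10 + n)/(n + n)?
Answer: 27/13 ≈ 2.0769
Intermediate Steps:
Y(n) = (-10 + n)/(2*n) (Y(n) = (-10 + n)/((2*n)) = (-10 + n)*(1/(2*n)) = (-10 + n)/(2*n))
Q(5, 3)*Y(-26) = 3*((1/2)*(-10 - 26)/(-26)) = 3*((1/2)*(-1/26)*(-36)) = 3*(9/13) = 27/13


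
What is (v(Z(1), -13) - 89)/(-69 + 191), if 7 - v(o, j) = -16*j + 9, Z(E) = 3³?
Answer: -299/122 ≈ -2.4508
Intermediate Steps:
Z(E) = 27
v(o, j) = -2 + 16*j (v(o, j) = 7 - (-16*j + 9) = 7 - (9 - 16*j) = 7 + (-9 + 16*j) = -2 + 16*j)
(v(Z(1), -13) - 89)/(-69 + 191) = ((-2 + 16*(-13)) - 89)/(-69 + 191) = ((-2 - 208) - 89)/122 = (-210 - 89)*(1/122) = -299*1/122 = -299/122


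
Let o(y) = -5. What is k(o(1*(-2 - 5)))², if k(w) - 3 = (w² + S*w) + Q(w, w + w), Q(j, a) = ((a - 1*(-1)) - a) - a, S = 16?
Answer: 1681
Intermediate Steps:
Q(j, a) = 1 - a (Q(j, a) = ((a + 1) - a) - a = ((1 + a) - a) - a = 1 - a)
k(w) = 4 + w² + 14*w (k(w) = 3 + ((w² + 16*w) + (1 - (w + w))) = 3 + ((w² + 16*w) + (1 - 2*w)) = 3 + (1 + w² + 14*w) = 4 + w² + 14*w)
k(o(1*(-2 - 5)))² = (4 + (-5)² + 14*(-5))² = (4 + 25 - 70)² = (-41)² = 1681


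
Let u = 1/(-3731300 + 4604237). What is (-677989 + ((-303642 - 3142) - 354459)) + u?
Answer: -1169065164383/872937 ≈ -1.3392e+6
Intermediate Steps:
u = 1/872937 ≈ 1.1456e-6
(-677989 + ((-303642 - 3142) - 354459)) + u = (-677989 + ((-303642 - 3142) - 354459)) + 1/872937 = (-677989 + (-306784 - 354459)) + 1/872937 = (-677989 - 661243) + 1/872937 = -1339232 + 1/872937 = -1169065164383/872937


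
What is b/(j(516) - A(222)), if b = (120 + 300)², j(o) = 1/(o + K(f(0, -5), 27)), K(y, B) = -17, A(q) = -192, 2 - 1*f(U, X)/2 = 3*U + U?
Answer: 12574800/13687 ≈ 918.74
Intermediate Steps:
f(U, X) = 4 - 8*U (f(U, X) = 4 - 2*(3*U + U) = 4 - 8*U)
j(o) = 1/(-17 + o) (j(o) = 1/(o - 17) = 1/(-17 + o))
b = 176400 (b = 420² = 176400)
b/(j(516) - A(222)) = 176400/(1/(-17 + 516) - 1*(-192)) = 176400/(1/499 + 192) = 176400/(95809/499) = 176400*(499/95809) = 12574800/13687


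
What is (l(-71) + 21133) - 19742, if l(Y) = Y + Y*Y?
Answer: 6361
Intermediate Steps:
l(Y) = Y + Y²
(l(-71) + 21133) - 19742 = (-71*(1 - 71) + 21133) - 19742 = (-71*(-70) + 21133) - 19742 = (4970 + 21133) - 19742 = 26103 - 19742 = 6361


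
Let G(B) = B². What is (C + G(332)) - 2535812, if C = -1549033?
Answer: -3974621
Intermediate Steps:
(C + G(332)) - 2535812 = (-1549033 + 332²) - 2535812 = (-1549033 + 110224) - 2535812 = -1438809 - 2535812 = -3974621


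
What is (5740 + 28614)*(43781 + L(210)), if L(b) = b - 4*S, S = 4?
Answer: 1510717150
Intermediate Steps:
L(b) = -16 + b (L(b) = b - 4*4 = b - 16 = -16 + b)
(5740 + 28614)*(43781 + L(210)) = (5740 + 28614)*(43781 + (-16 + 210)) = 34354*(43781 + 194) = 34354*43975 = 1510717150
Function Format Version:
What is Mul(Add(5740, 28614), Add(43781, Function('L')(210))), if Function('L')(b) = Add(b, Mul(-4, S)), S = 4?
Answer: 1510717150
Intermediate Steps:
Function('L')(b) = Add(-16, b) (Function('L')(b) = Add(b, Mul(-4, 4)) = Add(b, -16) = Add(-16, b))
Mul(Add(5740, 28614), Add(43781, Function('L')(210))) = Mul(Add(5740, 28614), Add(43781, Add(-16, 210))) = Mul(34354, Add(43781, 194)) = Mul(34354, 43975) = 1510717150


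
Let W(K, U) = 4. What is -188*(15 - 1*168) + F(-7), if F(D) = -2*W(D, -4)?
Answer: 28756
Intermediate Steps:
F(D) = -8 (F(D) = -2*4 = -8)
-188*(15 - 1*168) + F(-7) = -188*(15 - 1*168) - 8 = -188*(15 - 168) - 8 = -188*(-153) - 8 = 28764 - 8 = 28756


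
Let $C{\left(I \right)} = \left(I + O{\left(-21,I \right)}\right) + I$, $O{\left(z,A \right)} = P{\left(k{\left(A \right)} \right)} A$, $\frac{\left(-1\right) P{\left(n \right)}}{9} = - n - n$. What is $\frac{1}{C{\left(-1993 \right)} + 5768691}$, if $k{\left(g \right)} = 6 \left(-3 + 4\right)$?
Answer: $\frac{1}{5549461} \approx 1.802 \cdot 10^{-7}$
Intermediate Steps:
$k{\left(g \right)} = 6$ ($k{\left(g \right)} = 6 \cdot 1 = 6$)
$P{\left(n \right)} = 18 n$ ($P{\left(n \right)} = - 9 \left(- n - n\right) = - 9 \left(- 2 n\right) = 18 n$)
$O{\left(z,A \right)} = 108 A$ ($O{\left(z,A \right)} = 18 \cdot 6 A = 108 A$)
$C{\left(I \right)} = 110 I$ ($C{\left(I \right)} = \left(I + 108 I\right) + I = 109 I + I = 110 I$)
$\frac{1}{C{\left(-1993 \right)} + 5768691} = \frac{1}{110 \left(-1993\right) + 5768691} = \frac{1}{-219230 + 5768691} = \frac{1}{5549461}$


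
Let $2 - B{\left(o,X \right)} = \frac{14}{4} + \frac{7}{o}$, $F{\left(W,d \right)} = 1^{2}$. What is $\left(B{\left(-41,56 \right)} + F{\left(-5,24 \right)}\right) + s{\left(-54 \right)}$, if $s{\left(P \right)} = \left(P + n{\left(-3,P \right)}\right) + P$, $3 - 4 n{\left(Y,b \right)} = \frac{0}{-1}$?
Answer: $- \frac{17643}{164} \approx -107.58$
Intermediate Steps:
$n{\left(Y,b \right)} = \frac{3}{4}$ ($n{\left(Y,b \right)} = \frac{3}{4} - \frac{0 \frac{1}{-1}}{4} = \frac{3}{4} - \frac{0 \left(-1\right)}{4} = \frac{3}{4} - 0 = \frac{3}{4} + 0 = \frac{3}{4}$)
$s{\left(P \right)} = \frac{3}{4} + 2 P$ ($s{\left(P \right)} = \left(P + \frac{3}{4}\right) + P = \left(\frac{3}{4} + P\right) + P = \frac{3}{4} + 2 P$)
$F{\left(W,d \right)} = 1$
$B{\left(o,X \right)} = - \frac{3}{2} - \frac{7}{o}$ ($B{\left(o,X \right)} = 2 - \left(\frac{14}{4} + \frac{7}{o}\right) = 2 - \left(14 \cdot \frac{1}{4} + \frac{7}{o}\right) = 2 - \left(\frac{7}{2} + \frac{7}{o}\right) = - \frac{3}{2} - \frac{7}{o}$)
$\left(B{\left(-41,56 \right)} + F{\left(-5,24 \right)}\right) + s{\left(-54 \right)} = \left(\left(- \frac{3}{2} - \frac{7}{-41}\right) + 1\right) + \left(\frac{3}{4} + 2 \left(-54\right)\right) = \left(\left(- \frac{3}{2} - - \frac{7}{41}\right) + 1\right) + \left(\frac{3}{4} - 108\right) = \left(\left(- \frac{3}{2} + \frac{7}{41}\right) + 1\right) - \frac{429}{4} = \left(- \frac{109}{82} + 1\right) - \frac{429}{4} = - \frac{27}{82} - \frac{429}{4} = - \frac{17643}{164}$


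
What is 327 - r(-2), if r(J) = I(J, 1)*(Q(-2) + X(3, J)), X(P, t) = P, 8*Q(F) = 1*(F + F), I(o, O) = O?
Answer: 649/2 ≈ 324.50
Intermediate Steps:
Q(F) = F/4 (Q(F) = (1*(F + F))/8 = (1*(2*F))/8 = (2*F)/8 = F/4)
r(J) = 5/2 (r(J) = 1*((¼)*(-2) + 3) = 1*(-½ + 3) = 1*(5/2) = 5/2)
327 - r(-2) = 327 - 1*5/2 = 327 - 5/2 = 649/2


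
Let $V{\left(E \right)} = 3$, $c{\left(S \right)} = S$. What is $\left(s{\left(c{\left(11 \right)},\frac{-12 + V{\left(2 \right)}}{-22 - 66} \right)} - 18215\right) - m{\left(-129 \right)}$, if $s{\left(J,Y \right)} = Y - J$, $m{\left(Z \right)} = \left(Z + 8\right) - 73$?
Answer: $- \frac{1586807}{88} \approx -18032.0$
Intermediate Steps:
$m{\left(Z \right)} = -65 + Z$ ($m{\left(Z \right)} = \left(8 + Z\right) - 73 = -65 + Z$)
$\left(s{\left(c{\left(11 \right)},\frac{-12 + V{\left(2 \right)}}{-22 - 66} \right)} - 18215\right) - m{\left(-129 \right)} = \left(\left(\frac{-12 + 3}{-22 - 66} - 11\right) - 18215\right) - \left(-65 - 129\right) = \left(\left(- \frac{9}{-88} - 11\right) - 18215\right) - -194 = \left(\left(\left(-9\right) \left(- \frac{1}{88}\right) - 11\right) - 18215\right) + 194 = \left(\left(\frac{9}{88} - 11\right) - 18215\right) + 194 = \left(- \frac{959}{88} - 18215\right) + 194 = - \frac{1603879}{88} + 194 = - \frac{1586807}{88}$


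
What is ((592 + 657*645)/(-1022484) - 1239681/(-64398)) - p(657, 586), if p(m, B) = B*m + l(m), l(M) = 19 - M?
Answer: -4217927124834755/10974320772 ≈ -3.8435e+5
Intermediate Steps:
p(m, B) = 19 - m + B*m (p(m, B) = B*m + (19 - m) = 19 - m + B*m)
((592 + 657*645)/(-1022484) - 1239681/(-64398)) - p(657, 586) = ((592 + 657*645)/(-1022484) - 1239681/(-64398)) - (19 - 1*657 + 586*657) = ((592 + 423765)*(-1/1022484) - 1239681*(-1/64398)) - (19 - 657 + 385002) = (424357*(-1/1022484) + 413227/21466) - 1*384364 = (-424357/1022484 + 413227/21466) - 384364 = 206704374253/10974320772 - 384364 = -4217927124834755/10974320772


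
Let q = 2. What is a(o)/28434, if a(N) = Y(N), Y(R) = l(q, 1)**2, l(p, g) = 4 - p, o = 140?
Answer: 2/14217 ≈ 0.00014068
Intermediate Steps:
Y(R) = 4 (Y(R) = (4 - 1*2)**2 = (4 - 2)**2 = 2**2 = 4)
a(N) = 4
a(o)/28434 = 4/28434 = 4*(1/28434) = 2/14217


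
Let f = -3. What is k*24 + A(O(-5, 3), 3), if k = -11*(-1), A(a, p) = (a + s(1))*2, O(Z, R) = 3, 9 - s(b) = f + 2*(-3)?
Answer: 306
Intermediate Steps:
s(b) = 18 (s(b) = 9 - (-3 + 2*(-3)) = 9 - (-3 - 6) = 9 - 1*(-9) = 9 + 9 = 18)
A(a, p) = 36 + 2*a (A(a, p) = (a + 18)*2 = (18 + a)*2 = 36 + 2*a)
k = 11
k*24 + A(O(-5, 3), 3) = 11*24 + (36 + 2*3) = 264 + (36 + 6) = 264 + 42 = 306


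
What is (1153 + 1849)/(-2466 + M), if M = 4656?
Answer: 1501/1095 ≈ 1.3708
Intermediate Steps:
(1153 + 1849)/(-2466 + M) = (1153 + 1849)/(-2466 + 4656) = 3002/2190 = 3002*(1/2190) = 1501/1095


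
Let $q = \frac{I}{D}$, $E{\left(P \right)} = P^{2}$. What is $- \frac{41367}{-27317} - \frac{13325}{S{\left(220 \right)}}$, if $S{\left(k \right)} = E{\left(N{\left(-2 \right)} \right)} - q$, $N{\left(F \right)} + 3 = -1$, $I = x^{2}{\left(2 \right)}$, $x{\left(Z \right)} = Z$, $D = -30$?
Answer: $- \frac{5449974561}{6610714} \approx -824.42$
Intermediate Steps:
$I = 4$ ($I = 2^{2} = 4$)
$N{\left(F \right)} = -4$ ($N{\left(F \right)} = -3 - 1 = -4$)
$q = - \frac{2}{15}$ ($q = \frac{4}{-30} = 4 \left(- \frac{1}{30}\right) = - \frac{2}{15} \approx -0.13333$)
$S{\left(k \right)} = \frac{242}{15}$ ($S{\left(k \right)} = \left(-4\right)^{2} - - \frac{2}{15} = 16 + \frac{2}{15} = \frac{242}{15}$)
$- \frac{41367}{-27317} - \frac{13325}{S{\left(220 \right)}} = - \frac{41367}{-27317} - \frac{13325}{\frac{242}{15}} = \left(-41367\right) \left(- \frac{1}{27317}\right) - \frac{199875}{242} = \frac{41367}{27317} - \frac{199875}{242} = - \frac{5449974561}{6610714}$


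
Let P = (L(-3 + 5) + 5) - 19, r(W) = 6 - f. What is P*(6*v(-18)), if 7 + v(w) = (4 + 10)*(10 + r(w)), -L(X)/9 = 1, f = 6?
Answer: -18354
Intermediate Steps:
r(W) = 0 (r(W) = 6 - 1*6 = 6 - 6 = 0)
L(X) = -9 (L(X) = -9*1 = -9)
v(w) = 133 (v(w) = -7 + (4 + 10)*(10 + 0) = -7 + 14*10 = -7 + 140 = 133)
P = -23 (P = (-9 + 5) - 19 = -4 - 19 = -23)
P*(6*v(-18)) = -138*133 = -23*798 = -18354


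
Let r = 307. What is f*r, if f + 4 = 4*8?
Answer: 8596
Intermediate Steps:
f = 28 (f = -4 + 4*8 = -4 + 32 = 28)
f*r = 28*307 = 8596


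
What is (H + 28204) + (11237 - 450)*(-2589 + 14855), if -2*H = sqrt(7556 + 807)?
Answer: 132341546 - sqrt(8363)/2 ≈ 1.3234e+8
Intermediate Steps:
H = -sqrt(8363)/2 (H = -sqrt(7556 + 807)/2 = -sqrt(8363)/2 ≈ -45.725)
(H + 28204) + (11237 - 450)*(-2589 + 14855) = (-sqrt(8363)/2 + 28204) + (11237 - 450)*(-2589 + 14855) = (28204 - sqrt(8363)/2) + 10787*12266 = (28204 - sqrt(8363)/2) + 132313342 = 132341546 - sqrt(8363)/2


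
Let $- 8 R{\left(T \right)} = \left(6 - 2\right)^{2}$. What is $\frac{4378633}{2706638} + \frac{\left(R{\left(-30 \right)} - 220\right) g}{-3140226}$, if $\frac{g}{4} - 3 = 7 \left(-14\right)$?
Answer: $\frac{2253594201563}{1416575836698} \approx 1.5909$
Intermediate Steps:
$R{\left(T \right)} = -2$ ($R{\left(T \right)} = - \frac{\left(6 - 2\right)^{2}}{8} = - \frac{4^{2}}{8} = \left(- \frac{1}{8}\right) 16 = -2$)
$g = -380$ ($g = 12 + 4 \cdot 7 \left(-14\right) = 12 + 4 \left(-98\right) = 12 - 392 = -380$)
$\frac{4378633}{2706638} + \frac{\left(R{\left(-30 \right)} - 220\right) g}{-3140226} = \frac{4378633}{2706638} + \frac{\left(-2 - 220\right) \left(-380\right)}{-3140226} = 4378633 \cdot \frac{1}{2706638} + \left(-222\right) \left(-380\right) \left(- \frac{1}{3140226}\right) = \frac{4378633}{2706638} + 84360 \left(- \frac{1}{3140226}\right) = \frac{4378633}{2706638} - \frac{14060}{523371} = \frac{2253594201563}{1416575836698}$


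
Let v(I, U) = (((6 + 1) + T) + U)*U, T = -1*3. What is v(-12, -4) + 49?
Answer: 49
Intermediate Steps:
T = -3
v(I, U) = U*(4 + U) (v(I, U) = (((6 + 1) - 3) + U)*U = ((7 - 3) + U)*U = (4 + U)*U = U*(4 + U))
v(-12, -4) + 49 = -4*(4 - 4) + 49 = -4*0 + 49 = 0 + 49 = 49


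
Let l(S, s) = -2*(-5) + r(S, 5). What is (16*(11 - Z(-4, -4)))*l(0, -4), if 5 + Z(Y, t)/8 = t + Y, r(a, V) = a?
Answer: 18400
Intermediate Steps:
Z(Y, t) = -40 + 8*Y + 8*t (Z(Y, t) = -40 + 8*(t + Y) = -40 + 8*(Y + t) = -40 + (8*Y + 8*t) = -40 + 8*Y + 8*t)
l(S, s) = 10 + S (l(S, s) = -2*(-5) + S = 10 + S)
(16*(11 - Z(-4, -4)))*l(0, -4) = (16*(11 - (-40 + 8*(-4) + 8*(-4))))*(10 + 0) = (16*(11 - (-40 - 32 - 32)))*10 = (16*(11 - 1*(-104)))*10 = (16*(11 + 104))*10 = (16*115)*10 = 1840*10 = 18400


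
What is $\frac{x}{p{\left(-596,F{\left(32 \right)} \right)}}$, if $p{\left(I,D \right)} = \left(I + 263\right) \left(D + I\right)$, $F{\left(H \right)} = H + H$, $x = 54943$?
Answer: $\frac{7849}{25308} \approx 0.31014$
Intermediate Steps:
$F{\left(H \right)} = 2 H$
$p{\left(I,D \right)} = \left(263 + I\right) \left(D + I\right)$
$\frac{x}{p{\left(-596,F{\left(32 \right)} \right)}} = \frac{54943}{\left(-596\right)^{2} + 263 \cdot 2 \cdot 32 + 263 \left(-596\right) + 2 \cdot 32 \left(-596\right)} = \frac{54943}{355216 + 263 \cdot 64 - 156748 + 64 \left(-596\right)} = \frac{54943}{355216 + 16832 - 156748 - 38144} = \frac{54943}{177156} = 54943 \cdot \frac{1}{177156} = \frac{7849}{25308}$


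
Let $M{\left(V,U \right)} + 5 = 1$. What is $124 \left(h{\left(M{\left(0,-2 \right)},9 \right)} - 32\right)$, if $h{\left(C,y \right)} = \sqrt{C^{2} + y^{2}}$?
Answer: $-3968 + 124 \sqrt{97} \approx -2746.7$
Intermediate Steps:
$M{\left(V,U \right)} = -4$ ($M{\left(V,U \right)} = -5 + 1 = -4$)
$124 \left(h{\left(M{\left(0,-2 \right)},9 \right)} - 32\right) = 124 \left(\sqrt{\left(-4\right)^{2} + 9^{2}} - 32\right) = 124 \left(\sqrt{16 + 81} - 32\right) = 124 \left(\sqrt{97} - 32\right) = 124 \left(-32 + \sqrt{97}\right) = -3968 + 124 \sqrt{97}$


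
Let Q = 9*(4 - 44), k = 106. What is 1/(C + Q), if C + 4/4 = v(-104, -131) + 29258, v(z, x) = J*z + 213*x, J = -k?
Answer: 1/12018 ≈ 8.3209e-5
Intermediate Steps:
J = -106 (J = -1*106 = -106)
v(z, x) = -106*z + 213*x
Q = -360 (Q = 9*(-40) = -360)
C = 12378 (C = -1 + ((-106*(-104) + 213*(-131)) + 29258) = -1 + ((11024 - 27903) + 29258) = -1 + (-16879 + 29258) = -1 + 12379 = 12378)
1/(C + Q) = 1/(12378 - 360) = 1/12018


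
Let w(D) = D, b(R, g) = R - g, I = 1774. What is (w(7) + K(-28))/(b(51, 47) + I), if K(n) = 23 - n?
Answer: 29/889 ≈ 0.032621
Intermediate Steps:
(w(7) + K(-28))/(b(51, 47) + I) = (7 + (23 - 1*(-28)))/((51 - 1*47) + 1774) = (7 + (23 + 28))/((51 - 47) + 1774) = (7 + 51)/(4 + 1774) = 58/1778 = 58*(1/1778) = 29/889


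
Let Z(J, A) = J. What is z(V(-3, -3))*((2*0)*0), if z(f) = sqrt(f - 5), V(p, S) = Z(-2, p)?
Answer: 0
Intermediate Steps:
V(p, S) = -2
z(f) = sqrt(-5 + f)
z(V(-3, -3))*((2*0)*0) = sqrt(-5 - 2)*((2*0)*0) = sqrt(-7)*(0*0) = (I*sqrt(7))*0 = 0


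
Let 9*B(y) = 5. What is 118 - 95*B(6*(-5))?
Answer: 587/9 ≈ 65.222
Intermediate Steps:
B(y) = 5/9 (B(y) = (⅑)*5 = 5/9)
118 - 95*B(6*(-5)) = 118 - 95*5/9 = 118 - 475/9 = 587/9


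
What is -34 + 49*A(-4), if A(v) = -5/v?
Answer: 109/4 ≈ 27.250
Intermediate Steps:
-34 + 49*A(-4) = -34 + 49*(-5/(-4)) = -34 + 49*(-5*(-¼)) = -34 + 49*(5/4) = -34 + 245/4 = 109/4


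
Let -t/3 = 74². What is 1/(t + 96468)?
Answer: 1/80040 ≈ 1.2494e-5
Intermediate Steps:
t = -16428 (t = -3*74² = -3*5476 = -16428)
1/(t + 96468) = 1/(-16428 + 96468) = 1/80040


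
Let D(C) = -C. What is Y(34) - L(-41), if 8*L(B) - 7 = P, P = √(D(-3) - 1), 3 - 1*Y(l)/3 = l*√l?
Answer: 65/8 - 102*√34 - √2/8 ≈ -586.81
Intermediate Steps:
Y(l) = 9 - 3*l^(3/2) (Y(l) = 9 - 3*l*√l = 9 - 3*l^(3/2))
P = √2 (P = √(-1*(-3) - 1) = √(3 - 1) = √2 ≈ 1.4142)
L(B) = 7/8 + √2/8
Y(34) - L(-41) = (9 - 102*√34) - (7/8 + √2/8) = (9 - 102*√34) + (-7/8 - √2/8) = 65/8 - 102*√34 - √2/8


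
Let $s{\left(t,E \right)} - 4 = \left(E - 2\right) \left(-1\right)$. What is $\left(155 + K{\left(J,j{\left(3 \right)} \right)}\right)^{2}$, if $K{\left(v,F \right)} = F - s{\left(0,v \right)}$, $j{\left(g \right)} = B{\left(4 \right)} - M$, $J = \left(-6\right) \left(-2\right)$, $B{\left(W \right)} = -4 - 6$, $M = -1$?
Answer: $23104$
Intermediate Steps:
$s{\left(t,E \right)} = 6 - E$ ($s{\left(t,E \right)} = 4 + \left(E - 2\right) \left(-1\right) = 4 + \left(-2 + E\right) \left(-1\right) = 4 - \left(-2 + E\right) = 6 - E$)
$B{\left(W \right)} = -10$ ($B{\left(W \right)} = -4 - 6 = -10$)
$J = 12$
$j{\left(g \right)} = -9$ ($j{\left(g \right)} = -10 - -1 = -10 + 1 = -9$)
$K{\left(v,F \right)} = -6 + F + v$ ($K{\left(v,F \right)} = F - \left(6 - v\right) = F + \left(-6 + v\right) = -6 + F + v$)
$\left(155 + K{\left(J,j{\left(3 \right)} \right)}\right)^{2} = \left(155 - 3\right)^{2} = 152^{2} = 23104$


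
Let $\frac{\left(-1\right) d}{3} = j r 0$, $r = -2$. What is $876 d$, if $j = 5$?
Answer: $0$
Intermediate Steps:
$d = 0$ ($d = - 3 \cdot 5 \left(-2\right) 0 = - 3 \left(\left(-10\right) 0\right) = \left(-3\right) 0 = 0$)
$876 d = 876 \cdot 0 = 0$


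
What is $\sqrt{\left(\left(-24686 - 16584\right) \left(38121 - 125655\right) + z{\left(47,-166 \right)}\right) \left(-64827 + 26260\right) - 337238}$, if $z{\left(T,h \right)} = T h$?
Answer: $2 i \sqrt{34831018438891} \approx 1.1804 \cdot 10^{7} i$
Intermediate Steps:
$\sqrt{\left(\left(-24686 - 16584\right) \left(38121 - 125655\right) + z{\left(47,-166 \right)}\right) \left(-64827 + 26260\right) - 337238} = \sqrt{\left(\left(-24686 - 16584\right) \left(38121 - 125655\right) + 47 \left(-166\right)\right) \left(-64827 + 26260\right) - 337238} = \sqrt{\left(\left(-41270\right) \left(-87534\right) - 7802\right) \left(-38567\right) - 337238} = \sqrt{\left(3612528180 - 7802\right) \left(-38567\right) - 337238} = \sqrt{3612520378 \left(-38567\right) - 337238} = \sqrt{-139324073418326 - 337238} = \sqrt{-139324073755564} = 2 i \sqrt{34831018438891}$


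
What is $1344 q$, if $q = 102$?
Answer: $137088$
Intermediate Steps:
$1344 q = 1344 \cdot 102 = 137088$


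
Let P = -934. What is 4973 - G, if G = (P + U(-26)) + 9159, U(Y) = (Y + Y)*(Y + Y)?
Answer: -5956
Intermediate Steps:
U(Y) = 4*Y² (U(Y) = (2*Y)*(2*Y) = 4*Y²)
G = 10929 (G = (-934 + 4*(-26)²) + 9159 = (-934 + 4*676) + 9159 = (-934 + 2704) + 9159 = 1770 + 9159 = 10929)
4973 - G = 4973 - 1*10929 = 4973 - 10929 = -5956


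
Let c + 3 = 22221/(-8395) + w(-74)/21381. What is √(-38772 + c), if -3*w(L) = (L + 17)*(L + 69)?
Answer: I*√1249335066129696851745/179493495 ≈ 196.92*I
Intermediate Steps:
w(L) = -(17 + L)*(69 + L)/3 (w(L) = -(L + 17)*(L + 69)/3 = -(17 + L)*(69 + L)/3)
c = -1014385211/179493495 (c = -3 + (22221/(-8395) + (-391 - 86/3*(-74) - ⅓*(-74)²)/21381) = -3 + (22221*(-1/8395) + (-391 + 6364/3 - ⅓*5476)*(1/21381)) = -3 + (-22221/8395 + (-391 + 6364/3 - 5476/3)*(1/21381)) = -3 + (-22221/8395 - 95*1/21381) = -3 + (-22221/8395 - 95/21381) = -3 - 475904726/179493495 = -1014385211/179493495 ≈ -5.6514)
√(-38772 + c) = √(-38772 - 1014385211/179493495) = √(-6960336173351/179493495) = I*√1249335066129696851745/179493495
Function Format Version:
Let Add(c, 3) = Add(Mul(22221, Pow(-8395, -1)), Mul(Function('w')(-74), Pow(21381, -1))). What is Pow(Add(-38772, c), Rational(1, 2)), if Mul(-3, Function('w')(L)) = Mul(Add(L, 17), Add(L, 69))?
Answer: Mul(Rational(1, 179493495), I, Pow(1249335066129696851745, Rational(1, 2))) ≈ Mul(196.92, I)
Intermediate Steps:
Function('w')(L) = Mul(Rational(-1, 3), Add(17, L), Add(69, L)) (Function('w')(L) = Mul(Rational(-1, 3), Mul(Add(L, 17), Add(L, 69))) = Mul(Rational(-1, 3), Mul(Add(17, L), Add(69, L))) = Mul(Rational(-1, 3), Add(17, L), Add(69, L)))
c = Rational(-1014385211, 179493495) (c = Add(-3, Add(Mul(22221, Pow(-8395, -1)), Mul(Add(-391, Mul(Rational(-86, 3), -74), Mul(Rational(-1, 3), Pow(-74, 2))), Pow(21381, -1)))) = Add(-3, Add(Mul(22221, Rational(-1, 8395)), Mul(Add(-391, Rational(6364, 3), Mul(Rational(-1, 3), 5476)), Rational(1, 21381)))) = Add(-3, Add(Rational(-22221, 8395), Mul(Add(-391, Rational(6364, 3), Rational(-5476, 3)), Rational(1, 21381)))) = Add(-3, Add(Rational(-22221, 8395), Mul(-95, Rational(1, 21381)))) = Add(-3, Add(Rational(-22221, 8395), Rational(-95, 21381))) = Add(-3, Rational(-475904726, 179493495)) = Rational(-1014385211, 179493495) ≈ -5.6514)
Pow(Add(-38772, c), Rational(1, 2)) = Pow(Add(-38772, Rational(-1014385211, 179493495)), Rational(1, 2)) = Pow(Rational(-6960336173351, 179493495), Rational(1, 2)) = Mul(Rational(1, 179493495), I, Pow(1249335066129696851745, Rational(1, 2)))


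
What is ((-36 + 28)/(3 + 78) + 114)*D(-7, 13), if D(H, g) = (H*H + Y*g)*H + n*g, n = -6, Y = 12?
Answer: -13958938/81 ≈ -1.7233e+5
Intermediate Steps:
D(H, g) = -6*g + H*(H² + 12*g) (D(H, g) = (H*H + 12*g)*H - 6*g = (H² + 12*g)*H - 6*g = H*(H² + 12*g) - 6*g = -6*g + H*(H² + 12*g))
((-36 + 28)/(3 + 78) + 114)*D(-7, 13) = ((-36 + 28)/(3 + 78) + 114)*((-7)³ - 6*13 + 12*(-7)*13) = (-8/81 + 114)*(-343 - 78 - 1092) = (-8*1/81 + 114)*(-1513) = (-8/81 + 114)*(-1513) = (9226/81)*(-1513) = -13958938/81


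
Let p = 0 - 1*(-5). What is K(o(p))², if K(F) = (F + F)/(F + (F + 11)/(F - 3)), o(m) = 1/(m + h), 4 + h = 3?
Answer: 484/28561 ≈ 0.016946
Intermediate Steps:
h = -1 (h = -4 + 3 = -1)
p = 5 (p = 0 + 5 = 5)
o(m) = 1/(-1 + m) (o(m) = 1/(m - 1) = 1/(-1 + m))
K(F) = 2*F/(F + (11 + F)/(-3 + F)) (K(F) = (2*F)/(F + (11 + F)/(-3 + F)) = 2*F/(F + (11 + F)/(-3 + F)))
K(o(p))² = (2*(-3 + 1/(-1 + 5))/((-1 + 5)*(11 + (1/(-1 + 5))² - 2/(-1 + 5))))² = (2*(-3 + 1/4)/(4*(11 + (1/4)² - 2/4)))² = (2*(¼)*(-3 + ¼)/(11 + (¼)² - 2*¼))² = (2*(¼)*(-11/4)/(11 + 1/16 - ½))² = (2*(¼)*(-11/4)/(169/16))² = (2*(¼)*(16/169)*(-11/4))² = (-22/169)² = 484/28561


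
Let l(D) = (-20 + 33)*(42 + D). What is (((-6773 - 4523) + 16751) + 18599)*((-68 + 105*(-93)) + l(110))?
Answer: -188992278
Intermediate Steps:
l(D) = 546 + 13*D (l(D) = 13*(42 + D) = 546 + 13*D)
(((-6773 - 4523) + 16751) + 18599)*((-68 + 105*(-93)) + l(110)) = (((-6773 - 4523) + 16751) + 18599)*((-68 + 105*(-93)) + (546 + 13*110)) = ((-11296 + 16751) + 18599)*((-68 - 9765) + (546 + 1430)) = (5455 + 18599)*(-9833 + 1976) = 24054*(-7857) = -188992278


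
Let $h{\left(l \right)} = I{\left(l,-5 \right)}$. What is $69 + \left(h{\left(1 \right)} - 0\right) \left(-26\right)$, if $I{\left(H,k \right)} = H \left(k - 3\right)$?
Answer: $277$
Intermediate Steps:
$I{\left(H,k \right)} = H \left(-3 + k\right)$
$h{\left(l \right)} = - 8 l$ ($h{\left(l \right)} = l \left(-3 - 5\right) = l \left(-8\right) = - 8 l$)
$69 + \left(h{\left(1 \right)} - 0\right) \left(-26\right) = 69 + \left(\left(-8\right) 1 - 0\right) \left(-26\right) = 69 + \left(-8 + 0\right) \left(-26\right) = 69 - -208 = 69 + 208 = 277$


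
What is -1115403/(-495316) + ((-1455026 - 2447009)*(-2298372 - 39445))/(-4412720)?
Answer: -225919418353789943/109284540976 ≈ -2.0673e+6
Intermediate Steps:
-1115403/(-495316) + ((-1455026 - 2447009)*(-2298372 - 39445))/(-4412720) = -1115403*(-1/495316) - 3902035*(-2337817)*(-1/4412720) = 1115403/495316 + 9122243757595*(-1/4412720) = 1115403/495316 - 1824448751519/882544 = -225919418353789943/109284540976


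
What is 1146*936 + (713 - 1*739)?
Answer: 1072630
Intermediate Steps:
1146*936 + (713 - 1*739) = 1072656 + (713 - 739) = 1072656 - 26 = 1072630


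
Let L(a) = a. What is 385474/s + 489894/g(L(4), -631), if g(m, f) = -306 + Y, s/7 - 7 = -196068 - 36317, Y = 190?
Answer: -199232207627/47172734 ≈ -4223.5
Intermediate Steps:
s = -1626646 (s = 49 + 7*(-196068 - 36317) = 49 + 7*(-232385) = 49 - 1626695 = -1626646)
g(m, f) = -116 (g(m, f) = -306 + 190 = -116)
385474/s + 489894/g(L(4), -631) = 385474/(-1626646) + 489894/(-116) = 385474*(-1/1626646) + 489894*(-1/116) = -192737/813323 - 244947/58 = -199232207627/47172734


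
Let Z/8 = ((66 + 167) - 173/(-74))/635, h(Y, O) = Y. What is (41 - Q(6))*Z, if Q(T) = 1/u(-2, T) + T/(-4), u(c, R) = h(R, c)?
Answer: 4644/37 ≈ 125.51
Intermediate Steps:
u(c, R) = R
Q(T) = 1/T - T/4 (Q(T) = 1/T + T/(-4) = 1/T + T*(-¼) = 1/T - T/4)
Z = 13932/4699 (Z = 8*(((66 + 167) - 173/(-74))/635) = 8*((233 - 173*(-1/74))*(1/635)) = 8*((233 + 173/74)*(1/635)) = 8*((17415/74)*(1/635)) = 8*(3483/9398) = 13932/4699 ≈ 2.9649)
(41 - Q(6))*Z = (41 - (1/6 - ¼*6))*(13932/4699) = (41 - (⅙ - 3/2))*(13932/4699) = (41 - 1*(-4/3))*(13932/4699) = (41 + 4/3)*(13932/4699) = (127/3)*(13932/4699) = 4644/37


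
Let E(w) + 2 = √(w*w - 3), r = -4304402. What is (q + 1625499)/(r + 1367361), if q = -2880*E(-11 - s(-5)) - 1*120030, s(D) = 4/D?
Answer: -1511229/2937041 + 576*√2526/2937041 ≈ -0.50468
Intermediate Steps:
E(w) = -2 + √(-3 + w²) (E(w) = -2 + √(w*w - 3) = -2 + √(w² - 3) = -2 + √(-3 + w²))
q = -114270 - 576*√2526 (q = -2880*(-2 + √(-3 + (-11 - 4/(-5))²)) - 1*120030 = -2880*(-2 + √(-3 + (-11 - 4*(-1)/5)²)) - 120030 = -2880*(-2 + √(-3 + (-11 - 1*(-⅘))²)) - 120030 = -2880*(-2 + √(-3 + (-11 + ⅘)²)) - 120030 = -2880*(-2 + √(-3 + (-51/5)²)) - 120030 = -2880*(-2 + √(-3 + 2601/25)) - 120030 = -2880*(-2 + √(2526/25)) - 120030 = -2880*(-2 + √2526/5) - 120030 = (5760 - 576*√2526) - 120030 = -114270 - 576*√2526 ≈ -1.4322e+5)
(q + 1625499)/(r + 1367361) = ((-114270 - 576*√2526) + 1625499)/(-4304402 + 1367361) = (1511229 - 576*√2526)/(-2937041) = (1511229 - 576*√2526)*(-1/2937041) = -1511229/2937041 + 576*√2526/2937041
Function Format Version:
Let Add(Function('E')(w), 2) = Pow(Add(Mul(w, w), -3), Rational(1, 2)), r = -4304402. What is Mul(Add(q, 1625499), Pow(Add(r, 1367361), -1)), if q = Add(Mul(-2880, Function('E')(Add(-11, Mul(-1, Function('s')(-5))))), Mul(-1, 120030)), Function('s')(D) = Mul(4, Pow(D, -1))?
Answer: Add(Rational(-1511229, 2937041), Mul(Rational(576, 2937041), Pow(2526, Rational(1, 2)))) ≈ -0.50468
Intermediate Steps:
Function('E')(w) = Add(-2, Pow(Add(-3, Pow(w, 2)), Rational(1, 2))) (Function('E')(w) = Add(-2, Pow(Add(Mul(w, w), -3), Rational(1, 2))) = Add(-2, Pow(Add(Pow(w, 2), -3), Rational(1, 2))) = Add(-2, Pow(Add(-3, Pow(w, 2)), Rational(1, 2))))
q = Add(-114270, Mul(-576, Pow(2526, Rational(1, 2)))) (q = Add(Mul(-2880, Add(-2, Pow(Add(-3, Pow(Add(-11, Mul(-1, Mul(4, Pow(-5, -1)))), 2)), Rational(1, 2)))), Mul(-1, 120030)) = Add(Mul(-2880, Add(-2, Pow(Add(-3, Pow(Add(-11, Mul(-1, Mul(4, Rational(-1, 5)))), 2)), Rational(1, 2)))), -120030) = Add(Mul(-2880, Add(-2, Pow(Add(-3, Pow(Add(-11, Mul(-1, Rational(-4, 5))), 2)), Rational(1, 2)))), -120030) = Add(Mul(-2880, Add(-2, Pow(Add(-3, Pow(Add(-11, Rational(4, 5)), 2)), Rational(1, 2)))), -120030) = Add(Mul(-2880, Add(-2, Pow(Add(-3, Pow(Rational(-51, 5), 2)), Rational(1, 2)))), -120030) = Add(Mul(-2880, Add(-2, Pow(Add(-3, Rational(2601, 25)), Rational(1, 2)))), -120030) = Add(Mul(-2880, Add(-2, Pow(Rational(2526, 25), Rational(1, 2)))), -120030) = Add(Mul(-2880, Add(-2, Mul(Rational(1, 5), Pow(2526, Rational(1, 2))))), -120030) = Add(Add(5760, Mul(-576, Pow(2526, Rational(1, 2)))), -120030) = Add(-114270, Mul(-576, Pow(2526, Rational(1, 2)))) ≈ -1.4322e+5)
Mul(Add(q, 1625499), Pow(Add(r, 1367361), -1)) = Mul(Add(Add(-114270, Mul(-576, Pow(2526, Rational(1, 2)))), 1625499), Pow(Add(-4304402, 1367361), -1)) = Mul(Add(1511229, Mul(-576, Pow(2526, Rational(1, 2)))), Pow(-2937041, -1)) = Mul(Add(1511229, Mul(-576, Pow(2526, Rational(1, 2)))), Rational(-1, 2937041)) = Add(Rational(-1511229, 2937041), Mul(Rational(576, 2937041), Pow(2526, Rational(1, 2))))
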